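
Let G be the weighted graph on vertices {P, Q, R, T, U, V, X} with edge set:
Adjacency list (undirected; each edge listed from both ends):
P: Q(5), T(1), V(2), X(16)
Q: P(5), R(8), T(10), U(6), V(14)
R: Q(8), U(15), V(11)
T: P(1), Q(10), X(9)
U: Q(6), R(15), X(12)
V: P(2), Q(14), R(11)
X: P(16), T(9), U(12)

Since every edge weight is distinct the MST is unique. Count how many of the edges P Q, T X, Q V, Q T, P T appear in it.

3

Kruskal's algorithm — process edges by increasing weight (ties by edge label):
P T (1): add — endpoints in different components.
P V (2): add — endpoints in different components.
P Q (5): add — endpoints in different components.
Q U (6): add — endpoints in different components.
Q R (8): add — endpoints in different components.
T X (9): add — endpoints in different components.
MST edge set: {P T, P V, P Q, Q U, Q R, T X}.
Of the listed edges, {P Q, T X, P T} are in the MST → 3.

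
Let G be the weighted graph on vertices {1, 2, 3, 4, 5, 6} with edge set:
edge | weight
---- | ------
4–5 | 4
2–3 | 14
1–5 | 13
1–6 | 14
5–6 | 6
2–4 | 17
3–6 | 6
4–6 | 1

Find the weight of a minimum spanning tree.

Grow the tree from 5 using Prim:
Step 1: frontier [4–5 4, 5–6 6, 1–5 13] → take 4–5 (4); add 4.
Step 2: frontier [4–6 1, 2–4 17, 5–6 6, 1–5 13] → take 4–6 (1); add 6.
Step 3: frontier [2–4 17, 1–5 13, 3–6 6, 1–6 14] → take 3–6 (6); add 3.
Step 4: frontier [2–3 14, 2–4 17, 1–5 13, 1–6 14] → take 1–5 (13); add 1.
Step 5: frontier [2–3 14, 2–4 17] → take 2–3 (14); add 2.
MST edges: 4–5, 4–6, 3–6, 1–5, 2–3; total weight 4+1+6+13+14 = 38.

38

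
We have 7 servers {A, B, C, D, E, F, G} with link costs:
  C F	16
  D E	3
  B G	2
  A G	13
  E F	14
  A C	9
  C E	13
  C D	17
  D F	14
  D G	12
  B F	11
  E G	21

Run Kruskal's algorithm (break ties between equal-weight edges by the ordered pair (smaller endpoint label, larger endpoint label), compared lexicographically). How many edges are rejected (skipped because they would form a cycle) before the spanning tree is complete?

Sort edges by weight, then run Kruskal:
B G (2): add — endpoints in different components.
D E (3): add — endpoints in different components.
A C (9): add — endpoints in different components.
B F (11): add — endpoints in different components.
D G (12): add — endpoints in different components.
A G (13): add — endpoints in different components.
Edges rejected before the tree was complete: 0.

0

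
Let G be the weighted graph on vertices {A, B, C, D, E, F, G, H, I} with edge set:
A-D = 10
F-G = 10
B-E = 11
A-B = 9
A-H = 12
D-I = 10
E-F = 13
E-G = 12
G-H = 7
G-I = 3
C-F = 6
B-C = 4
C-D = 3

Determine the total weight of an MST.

53

Kruskal: consider edges lightest-first.
C-D (3): add — endpoints in different components.
G-I (3): add — endpoints in different components.
B-C (4): add — endpoints in different components.
C-F (6): add — endpoints in different components.
G-H (7): add — endpoints in different components.
A-B (9): add — endpoints in different components.
A-D (10): skip — A and D already connected.
D-I (10): add — endpoints in different components.
F-G (10): skip — F and G already connected.
B-E (11): add — endpoints in different components.
MST edges: C-D, G-I, B-C, C-F, G-H, A-B, D-I, B-E; total weight 3+3+4+6+7+9+10+11 = 53.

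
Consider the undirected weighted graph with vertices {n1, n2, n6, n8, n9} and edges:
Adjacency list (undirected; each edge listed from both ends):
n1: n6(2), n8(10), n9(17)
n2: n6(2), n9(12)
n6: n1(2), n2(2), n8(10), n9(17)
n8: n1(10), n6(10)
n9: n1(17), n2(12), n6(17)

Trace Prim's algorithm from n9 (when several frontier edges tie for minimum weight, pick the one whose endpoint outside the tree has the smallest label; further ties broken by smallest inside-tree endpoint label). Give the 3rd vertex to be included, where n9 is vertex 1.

n6

Grow the tree from n9 using Prim:
Step 1: cheapest edge leaving the tree is n2-n9 (12); add n2.
Step 2: cheapest edge leaving the tree is n2-n6 (2); add n6.
Step 3: cheapest edge leaving the tree is n1-n6 (2); add n1.
Step 4: cheapest edge leaving the tree is n1-n8 (10); add n8.
Vertex order: n9, n2, n6, n1, n8. The 3rd vertex is n6.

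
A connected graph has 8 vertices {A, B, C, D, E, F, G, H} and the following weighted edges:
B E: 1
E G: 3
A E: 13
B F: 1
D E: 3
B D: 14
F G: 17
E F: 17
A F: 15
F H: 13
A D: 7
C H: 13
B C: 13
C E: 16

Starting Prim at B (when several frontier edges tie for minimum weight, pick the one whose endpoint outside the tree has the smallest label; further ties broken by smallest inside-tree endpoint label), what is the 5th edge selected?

Prim, starting at B.
Step 1: frontier [B E 1, B F 1, B C 13, B D 14] → take B E (1); add E.
Step 2: frontier [B F 1, B C 13, B D 14, D E 3, E G 3, A E 13, C E 16, E F 17] → take B F (1); add F.
Step 3: frontier [B C 13, B D 14, D E 3, E G 3, A E 13, C E 16, F H 13, A F 15, F G 17] → take D E (3); add D.
Step 4: frontier [B C 13, A D 7, E G 3, A E 13, C E 16, F H 13, A F 15, F G 17] → take E G (3); add G.
Step 5: frontier [B C 13, A D 7, A E 13, C E 16, F H 13, A F 15] → take A D (7); add A.
Step 6: frontier [B C 13, C E 16, F H 13] → take B C (13); add C.
Step 7: frontier [C H 13, F H 13] → take C H (13); add H.
The 5th edge added is A D.

A-D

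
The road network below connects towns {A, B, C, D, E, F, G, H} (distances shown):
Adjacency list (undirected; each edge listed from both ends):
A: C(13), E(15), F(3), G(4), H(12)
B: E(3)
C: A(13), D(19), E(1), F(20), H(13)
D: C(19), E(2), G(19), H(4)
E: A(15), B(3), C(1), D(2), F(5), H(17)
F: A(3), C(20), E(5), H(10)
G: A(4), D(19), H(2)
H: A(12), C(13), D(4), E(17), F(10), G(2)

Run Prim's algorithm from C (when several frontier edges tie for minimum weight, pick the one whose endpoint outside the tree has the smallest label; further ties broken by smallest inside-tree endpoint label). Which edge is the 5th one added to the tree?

Prim's algorithm from C:
Step 1: cheapest edge leaving the tree is C—E (1); add E.
Step 2: cheapest edge leaving the tree is D—E (2); add D.
Step 3: cheapest edge leaving the tree is B—E (3); add B.
Step 4: cheapest edge leaving the tree is D—H (4); add H.
Step 5: cheapest edge leaving the tree is G—H (2); add G.
Step 6: cheapest edge leaving the tree is A—G (4); add A.
Step 7: cheapest edge leaving the tree is A—F (3); add F.
The 5th edge added is G—H.

G-H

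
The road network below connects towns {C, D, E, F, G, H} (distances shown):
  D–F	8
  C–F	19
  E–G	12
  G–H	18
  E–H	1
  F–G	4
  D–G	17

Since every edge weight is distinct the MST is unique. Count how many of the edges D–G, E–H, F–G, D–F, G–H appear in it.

3

Kruskal: consider edges lightest-first.
E–H (1): add — endpoints in different components.
F–G (4): add — endpoints in different components.
D–F (8): add — endpoints in different components.
E–G (12): add — endpoints in different components.
D–G (17): skip — D and G already connected.
G–H (18): skip — G and H already connected.
C–F (19): add — endpoints in different components.
MST edge set: {E–H, F–G, D–F, E–G, C–F}.
Of the listed edges, {E–H, F–G, D–F} are in the MST → 3.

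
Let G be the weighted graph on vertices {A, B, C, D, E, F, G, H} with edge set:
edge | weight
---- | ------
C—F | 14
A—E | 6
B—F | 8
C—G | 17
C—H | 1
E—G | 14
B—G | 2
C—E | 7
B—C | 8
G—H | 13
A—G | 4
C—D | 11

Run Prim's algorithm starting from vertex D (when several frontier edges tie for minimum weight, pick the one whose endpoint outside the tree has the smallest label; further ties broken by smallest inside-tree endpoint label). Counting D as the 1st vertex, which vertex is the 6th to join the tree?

G

Prim, starting at D.
Step 1: cheapest edge leaving the tree is C—D (11); add C.
Step 2: cheapest edge leaving the tree is C—H (1); add H.
Step 3: cheapest edge leaving the tree is C—E (7); add E.
Step 4: cheapest edge leaving the tree is A—E (6); add A.
Step 5: cheapest edge leaving the tree is A—G (4); add G.
Step 6: cheapest edge leaving the tree is B—G (2); add B.
Step 7: cheapest edge leaving the tree is B—F (8); add F.
Vertex order: D, C, H, E, A, G, B, F. The 6th vertex is G.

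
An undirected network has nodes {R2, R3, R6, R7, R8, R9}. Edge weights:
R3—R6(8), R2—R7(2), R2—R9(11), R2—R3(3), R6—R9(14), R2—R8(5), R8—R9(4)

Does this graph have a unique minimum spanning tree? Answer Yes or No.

Kruskal's algorithm — process edges by increasing weight (ties by edge label):
R2—R7 (2): add — endpoints in different components.
R2—R3 (3): add — endpoints in different components.
R8—R9 (4): add — endpoints in different components.
R2—R8 (5): add — endpoints in different components.
R3—R6 (8): add — endpoints in different components.
Every non-tree edge has weight strictly greater than the heaviest edge on the tree path between its endpoints, so the MST is unique.

Yes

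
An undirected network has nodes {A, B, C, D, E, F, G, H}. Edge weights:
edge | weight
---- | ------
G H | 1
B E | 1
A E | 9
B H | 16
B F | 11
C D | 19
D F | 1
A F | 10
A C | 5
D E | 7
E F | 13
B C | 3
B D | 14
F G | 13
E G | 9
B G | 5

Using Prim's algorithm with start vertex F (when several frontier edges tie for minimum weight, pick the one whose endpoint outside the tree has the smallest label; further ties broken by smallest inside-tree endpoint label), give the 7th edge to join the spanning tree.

Grow the tree from F using Prim:
Step 1: cheapest edge leaving the tree is D F (1); add D.
Step 2: cheapest edge leaving the tree is D E (7); add E.
Step 3: cheapest edge leaving the tree is B E (1); add B.
Step 4: cheapest edge leaving the tree is B C (3); add C.
Step 5: cheapest edge leaving the tree is A C (5); add A.
Step 6: cheapest edge leaving the tree is B G (5); add G.
Step 7: cheapest edge leaving the tree is G H (1); add H.
The 7th edge added is G H.

G-H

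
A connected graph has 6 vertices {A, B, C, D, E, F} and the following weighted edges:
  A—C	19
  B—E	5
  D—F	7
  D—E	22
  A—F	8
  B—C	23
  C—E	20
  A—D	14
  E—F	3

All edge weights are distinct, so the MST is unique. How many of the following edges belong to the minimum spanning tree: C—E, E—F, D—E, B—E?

2

Kruskal's algorithm — process edges by increasing weight (ties by edge label):
E—F (3): add. Components now {A} {B} {C} {D} {E,F}
B—E (5): add. Components now {A} {B,E,F} {C} {D}
D—F (7): add. Components now {A} {B,D,E,F} {C}
A—F (8): add. Components now {A,B,D,E,F} {C}
A—D (14): skip — A and D already connected.
A—C (19): add. Components now {A,B,C,D,E,F}
MST edge set: {E—F, B—E, D—F, A—F, A—C}.
Of the listed edges, {E—F, B—E} are in the MST → 2.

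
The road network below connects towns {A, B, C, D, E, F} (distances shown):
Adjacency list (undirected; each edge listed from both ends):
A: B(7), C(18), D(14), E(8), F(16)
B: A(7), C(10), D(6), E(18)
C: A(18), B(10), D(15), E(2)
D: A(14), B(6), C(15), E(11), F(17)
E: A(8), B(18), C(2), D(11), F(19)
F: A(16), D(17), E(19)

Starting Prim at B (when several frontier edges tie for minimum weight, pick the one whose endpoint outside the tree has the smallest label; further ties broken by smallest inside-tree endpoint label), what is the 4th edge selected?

C-E

Prim, starting at B.
Step 1: cheapest edge leaving the tree is B—D (6); add D.
Step 2: cheapest edge leaving the tree is A—B (7); add A.
Step 3: cheapest edge leaving the tree is A—E (8); add E.
Step 4: cheapest edge leaving the tree is C—E (2); add C.
Step 5: cheapest edge leaving the tree is A—F (16); add F.
The 4th edge added is C—E.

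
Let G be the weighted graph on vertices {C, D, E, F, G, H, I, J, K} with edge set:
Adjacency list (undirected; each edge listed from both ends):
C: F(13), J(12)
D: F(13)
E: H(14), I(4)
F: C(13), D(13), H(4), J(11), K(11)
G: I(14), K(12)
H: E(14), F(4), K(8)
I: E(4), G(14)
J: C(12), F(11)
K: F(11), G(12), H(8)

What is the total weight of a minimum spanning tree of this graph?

Kruskal's algorithm — process edges by increasing weight (ties by edge label):
E-I (4): add — endpoints in different components.
F-H (4): add — endpoints in different components.
H-K (8): add — endpoints in different components.
F-J (11): add — endpoints in different components.
F-K (11): skip — F and K already connected.
C-J (12): add — endpoints in different components.
G-K (12): add — endpoints in different components.
C-F (13): skip — C and F already connected.
D-F (13): add — endpoints in different components.
E-H (14): add — endpoints in different components.
MST edges: E-I, F-H, H-K, F-J, C-J, G-K, D-F, E-H; total weight 4+4+8+11+12+12+13+14 = 78.

78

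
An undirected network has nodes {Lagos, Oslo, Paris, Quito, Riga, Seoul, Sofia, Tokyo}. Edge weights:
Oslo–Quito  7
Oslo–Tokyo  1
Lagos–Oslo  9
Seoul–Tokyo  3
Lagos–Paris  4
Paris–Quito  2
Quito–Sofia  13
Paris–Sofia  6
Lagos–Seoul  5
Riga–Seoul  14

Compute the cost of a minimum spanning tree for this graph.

35

Prim, starting at Lagos.
Step 1: cheapest edge leaving the tree is Lagos–Paris (4); add Paris.
Step 2: cheapest edge leaving the tree is Paris–Quito (2); add Quito.
Step 3: cheapest edge leaving the tree is Lagos–Seoul (5); add Seoul.
Step 4: cheapest edge leaving the tree is Seoul–Tokyo (3); add Tokyo.
Step 5: cheapest edge leaving the tree is Oslo–Tokyo (1); add Oslo.
Step 6: cheapest edge leaving the tree is Paris–Sofia (6); add Sofia.
Step 7: cheapest edge leaving the tree is Riga–Seoul (14); add Riga.
MST edges: Lagos–Paris, Paris–Quito, Lagos–Seoul, Seoul–Tokyo, Oslo–Tokyo, Paris–Sofia, Riga–Seoul; total weight 4+2+5+3+1+6+14 = 35.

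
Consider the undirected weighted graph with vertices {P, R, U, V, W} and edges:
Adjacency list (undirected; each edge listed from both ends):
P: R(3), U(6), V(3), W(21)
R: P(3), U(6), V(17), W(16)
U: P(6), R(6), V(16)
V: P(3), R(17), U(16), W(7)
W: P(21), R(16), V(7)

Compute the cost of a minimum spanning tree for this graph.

Prim's algorithm from W:
Step 1: frontier [V—W 7, R—W 16, P—W 21] → take V—W (7); add V.
Step 2: frontier [P—V 3, U—V 16, R—V 17, R—W 16, P—W 21] → take P—V (3); add P.
Step 3: frontier [P—R 3, P—U 6, U—V 16, R—V 17, R—W 16] → take P—R (3); add R.
Step 4: frontier [P—U 6, R—U 6, U—V 16] → take P—U (6); add U.
MST edges: V—W, P—V, P—R, P—U; total weight 7+3+3+6 = 19.

19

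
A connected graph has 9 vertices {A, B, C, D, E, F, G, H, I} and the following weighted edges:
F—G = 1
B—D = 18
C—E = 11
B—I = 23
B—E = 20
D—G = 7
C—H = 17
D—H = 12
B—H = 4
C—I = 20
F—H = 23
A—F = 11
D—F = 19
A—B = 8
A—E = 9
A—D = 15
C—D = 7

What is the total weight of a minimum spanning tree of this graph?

67

Sort edges by weight, then run Kruskal:
F—G (1): add — endpoints in different components.
B—H (4): add — endpoints in different components.
C—D (7): add — endpoints in different components.
D—G (7): add — endpoints in different components.
A—B (8): add — endpoints in different components.
A—E (9): add — endpoints in different components.
A—F (11): add — endpoints in different components.
C—E (11): skip — C and E already connected.
D—H (12): skip — D and H already connected.
A—D (15): skip — A and D already connected.
C—H (17): skip — C and H already connected.
B—D (18): skip — B and D already connected.
D—F (19): skip — D and F already connected.
B—E (20): skip — B and E already connected.
C—I (20): add — endpoints in different components.
MST edges: F—G, B—H, C—D, D—G, A—B, A—E, A—F, C—I; total weight 1+4+7+7+8+9+11+20 = 67.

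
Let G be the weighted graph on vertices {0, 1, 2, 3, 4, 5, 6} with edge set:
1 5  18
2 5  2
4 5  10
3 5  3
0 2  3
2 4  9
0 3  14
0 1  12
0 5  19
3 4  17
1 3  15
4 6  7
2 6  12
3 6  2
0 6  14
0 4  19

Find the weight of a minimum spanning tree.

Prim's algorithm from 2:
Step 1: cheapest edge leaving the tree is 2 5 (2); add 5.
Step 2: cheapest edge leaving the tree is 0 2 (3); add 0.
Step 3: cheapest edge leaving the tree is 3 5 (3); add 3.
Step 4: cheapest edge leaving the tree is 3 6 (2); add 6.
Step 5: cheapest edge leaving the tree is 4 6 (7); add 4.
Step 6: cheapest edge leaving the tree is 0 1 (12); add 1.
MST edges: 2 5, 0 2, 3 5, 3 6, 4 6, 0 1; total weight 2+3+3+2+7+12 = 29.

29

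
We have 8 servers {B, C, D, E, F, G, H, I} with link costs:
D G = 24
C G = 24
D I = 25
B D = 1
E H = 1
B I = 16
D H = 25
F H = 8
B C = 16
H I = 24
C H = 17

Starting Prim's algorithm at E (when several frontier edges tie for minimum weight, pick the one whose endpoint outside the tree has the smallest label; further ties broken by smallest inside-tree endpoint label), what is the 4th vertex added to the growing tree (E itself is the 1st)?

Prim, starting at E.
Step 1: cheapest edge leaving the tree is E H (1); add H.
Step 2: cheapest edge leaving the tree is F H (8); add F.
Step 3: cheapest edge leaving the tree is C H (17); add C.
Step 4: cheapest edge leaving the tree is B C (16); add B.
Step 5: cheapest edge leaving the tree is B D (1); add D.
Step 6: cheapest edge leaving the tree is B I (16); add I.
Step 7: cheapest edge leaving the tree is C G (24); add G.
Vertex order: E, H, F, C, B, D, I, G. The 4th vertex is C.

C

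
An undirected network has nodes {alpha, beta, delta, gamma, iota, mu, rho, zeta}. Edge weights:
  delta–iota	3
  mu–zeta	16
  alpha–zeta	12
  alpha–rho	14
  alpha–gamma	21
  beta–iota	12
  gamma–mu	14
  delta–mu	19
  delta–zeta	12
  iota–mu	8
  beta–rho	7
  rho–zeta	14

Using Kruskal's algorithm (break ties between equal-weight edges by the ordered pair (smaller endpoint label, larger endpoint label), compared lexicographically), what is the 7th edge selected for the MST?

gamma-mu

Kruskal's algorithm — process edges by increasing weight (ties by edge label):
delta–iota (3): add — endpoints in different components.
beta–rho (7): add — endpoints in different components.
iota–mu (8): add — endpoints in different components.
alpha–zeta (12): add — endpoints in different components.
beta–iota (12): add — endpoints in different components.
delta–zeta (12): add — endpoints in different components.
alpha–rho (14): skip — alpha and rho already connected.
gamma–mu (14): add — endpoints in different components.
The 7th edge added is gamma–mu.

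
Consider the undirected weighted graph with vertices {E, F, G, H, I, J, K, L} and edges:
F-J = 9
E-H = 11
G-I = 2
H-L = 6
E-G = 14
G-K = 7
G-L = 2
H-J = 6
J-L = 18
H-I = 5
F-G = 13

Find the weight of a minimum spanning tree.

42

Kruskal: consider edges lightest-first.
G-I (2): add — endpoints in different components.
G-L (2): add — endpoints in different components.
H-I (5): add — endpoints in different components.
H-J (6): add — endpoints in different components.
H-L (6): skip — H and L already connected.
G-K (7): add — endpoints in different components.
F-J (9): add — endpoints in different components.
E-H (11): add — endpoints in different components.
MST edges: G-I, G-L, H-I, H-J, G-K, F-J, E-H; total weight 2+2+5+6+7+9+11 = 42.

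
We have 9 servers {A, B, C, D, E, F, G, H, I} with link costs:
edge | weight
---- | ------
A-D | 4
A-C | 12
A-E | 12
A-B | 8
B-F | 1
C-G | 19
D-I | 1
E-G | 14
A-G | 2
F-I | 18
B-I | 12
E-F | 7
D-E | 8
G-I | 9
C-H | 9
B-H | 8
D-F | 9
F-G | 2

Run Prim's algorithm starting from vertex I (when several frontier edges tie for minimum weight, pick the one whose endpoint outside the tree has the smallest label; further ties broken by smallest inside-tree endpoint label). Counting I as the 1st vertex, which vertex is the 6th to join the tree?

Prim, starting at I.
Step 1: cheapest edge leaving the tree is D-I (1); add D.
Step 2: cheapest edge leaving the tree is A-D (4); add A.
Step 3: cheapest edge leaving the tree is A-G (2); add G.
Step 4: cheapest edge leaving the tree is F-G (2); add F.
Step 5: cheapest edge leaving the tree is B-F (1); add B.
Step 6: cheapest edge leaving the tree is E-F (7); add E.
Step 7: cheapest edge leaving the tree is B-H (8); add H.
Step 8: cheapest edge leaving the tree is C-H (9); add C.
Vertex order: I, D, A, G, F, B, E, H, C. The 6th vertex is B.

B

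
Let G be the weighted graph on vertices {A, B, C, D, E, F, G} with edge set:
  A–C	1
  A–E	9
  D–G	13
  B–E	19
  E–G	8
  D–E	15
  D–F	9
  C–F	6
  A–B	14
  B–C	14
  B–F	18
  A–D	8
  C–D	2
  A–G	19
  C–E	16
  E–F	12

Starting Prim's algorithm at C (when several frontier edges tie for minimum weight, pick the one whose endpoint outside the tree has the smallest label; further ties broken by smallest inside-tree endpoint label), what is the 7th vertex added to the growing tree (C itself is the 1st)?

Grow the tree from C using Prim:
Step 1: cheapest edge leaving the tree is A–C (1); add A.
Step 2: cheapest edge leaving the tree is C–D (2); add D.
Step 3: cheapest edge leaving the tree is C–F (6); add F.
Step 4: cheapest edge leaving the tree is A–E (9); add E.
Step 5: cheapest edge leaving the tree is E–G (8); add G.
Step 6: cheapest edge leaving the tree is A–B (14); add B.
Vertex order: C, A, D, F, E, G, B. The 7th vertex is B.

B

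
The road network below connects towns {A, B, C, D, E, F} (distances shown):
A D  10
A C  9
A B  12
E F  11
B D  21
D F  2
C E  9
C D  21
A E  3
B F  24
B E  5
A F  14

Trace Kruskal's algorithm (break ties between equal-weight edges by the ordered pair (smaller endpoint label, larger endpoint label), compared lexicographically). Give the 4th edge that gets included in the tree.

A-C

Sort edges by weight, then run Kruskal:
D F (2): add — endpoints in different components.
A E (3): add — endpoints in different components.
B E (5): add — endpoints in different components.
A C (9): add — endpoints in different components.
C E (9): skip — C and E already connected.
A D (10): add — endpoints in different components.
The 4th edge added is A C.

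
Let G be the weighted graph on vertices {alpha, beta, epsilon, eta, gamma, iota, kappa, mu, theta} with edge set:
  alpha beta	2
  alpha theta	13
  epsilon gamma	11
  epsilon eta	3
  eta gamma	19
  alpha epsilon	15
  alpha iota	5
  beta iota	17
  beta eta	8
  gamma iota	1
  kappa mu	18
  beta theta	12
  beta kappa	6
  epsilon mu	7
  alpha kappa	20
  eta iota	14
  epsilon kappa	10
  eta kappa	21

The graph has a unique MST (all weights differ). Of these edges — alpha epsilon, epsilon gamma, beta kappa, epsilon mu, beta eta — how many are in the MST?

3

Sort edges by weight, then run Kruskal:
gamma iota (1): add — endpoints in different components.
alpha beta (2): add — endpoints in different components.
epsilon eta (3): add — endpoints in different components.
alpha iota (5): add — endpoints in different components.
beta kappa (6): add — endpoints in different components.
epsilon mu (7): add — endpoints in different components.
beta eta (8): add — endpoints in different components.
epsilon kappa (10): skip — kappa and epsilon already connected.
epsilon gamma (11): skip — gamma and epsilon already connected.
beta theta (12): add — endpoints in different components.
MST edge set: {gamma iota, alpha beta, epsilon eta, alpha iota, beta kappa, epsilon mu, beta eta, beta theta}.
Of the listed edges, {beta kappa, epsilon mu, beta eta} are in the MST → 3.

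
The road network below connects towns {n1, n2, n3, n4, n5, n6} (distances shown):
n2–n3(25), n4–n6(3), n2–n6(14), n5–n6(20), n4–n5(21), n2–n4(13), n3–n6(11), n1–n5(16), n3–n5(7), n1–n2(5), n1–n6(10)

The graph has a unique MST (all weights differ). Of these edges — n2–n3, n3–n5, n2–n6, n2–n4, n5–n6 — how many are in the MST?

Kruskal's algorithm — process edges by increasing weight (ties by edge label):
n4–n6 (3): add — endpoints in different components.
n1–n2 (5): add — endpoints in different components.
n3–n5 (7): add — endpoints in different components.
n1–n6 (10): add — endpoints in different components.
n3–n6 (11): add — endpoints in different components.
MST edge set: {n4–n6, n1–n2, n3–n5, n1–n6, n3–n6}.
Of the listed edges, {n3–n5} are in the MST → 1.

1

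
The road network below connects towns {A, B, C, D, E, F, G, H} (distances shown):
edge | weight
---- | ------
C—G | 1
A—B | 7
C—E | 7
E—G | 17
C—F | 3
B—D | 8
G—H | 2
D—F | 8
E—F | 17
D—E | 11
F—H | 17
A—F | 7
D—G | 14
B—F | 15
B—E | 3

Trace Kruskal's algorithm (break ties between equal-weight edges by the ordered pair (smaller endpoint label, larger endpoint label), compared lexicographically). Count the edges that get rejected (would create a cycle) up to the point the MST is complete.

Sort edges by weight, then run Kruskal:
C—G (1): add — endpoints in different components.
G—H (2): add — endpoints in different components.
B—E (3): add — endpoints in different components.
C—F (3): add — endpoints in different components.
A—B (7): add — endpoints in different components.
A—F (7): add — endpoints in different components.
C—E (7): skip — C and E already connected.
B—D (8): add — endpoints in different components.
Edges rejected before the tree was complete: 1.

1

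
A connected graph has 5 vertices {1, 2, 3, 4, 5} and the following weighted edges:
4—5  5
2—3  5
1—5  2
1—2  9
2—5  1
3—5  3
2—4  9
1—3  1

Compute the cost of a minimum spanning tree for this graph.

9

Prim, starting at 5.
Step 1: frontier [2—5 1, 1—5 2, 3—5 3, 4—5 5] → take 2—5 (1); add 2.
Step 2: frontier [2—3 5, 1—2 9, 2—4 9, 1—5 2, 3—5 3, 4—5 5] → take 1—5 (2); add 1.
Step 3: frontier [1—3 1, 2—3 5, 2—4 9, 3—5 3, 4—5 5] → take 1—3 (1); add 3.
Step 4: frontier [2—4 9, 4—5 5] → take 4—5 (5); add 4.
MST edges: 2—5, 1—5, 1—3, 4—5; total weight 1+2+1+5 = 9.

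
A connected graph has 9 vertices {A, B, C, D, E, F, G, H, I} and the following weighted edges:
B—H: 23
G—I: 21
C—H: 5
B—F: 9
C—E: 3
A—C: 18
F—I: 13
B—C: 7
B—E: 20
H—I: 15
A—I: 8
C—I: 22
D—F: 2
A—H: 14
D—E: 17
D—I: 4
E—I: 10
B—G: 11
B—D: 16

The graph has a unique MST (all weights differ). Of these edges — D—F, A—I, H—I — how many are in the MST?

Kruskal's algorithm — process edges by increasing weight (ties by edge label):
D—F (2): add — endpoints in different components.
C—E (3): add — endpoints in different components.
D—I (4): add — endpoints in different components.
C—H (5): add — endpoints in different components.
B—C (7): add — endpoints in different components.
A—I (8): add — endpoints in different components.
B—F (9): add — endpoints in different components.
E—I (10): skip — E and I already connected.
B—G (11): add — endpoints in different components.
MST edge set: {D—F, C—E, D—I, C—H, B—C, A—I, B—F, B—G}.
Of the listed edges, {D—F, A—I} are in the MST → 2.

2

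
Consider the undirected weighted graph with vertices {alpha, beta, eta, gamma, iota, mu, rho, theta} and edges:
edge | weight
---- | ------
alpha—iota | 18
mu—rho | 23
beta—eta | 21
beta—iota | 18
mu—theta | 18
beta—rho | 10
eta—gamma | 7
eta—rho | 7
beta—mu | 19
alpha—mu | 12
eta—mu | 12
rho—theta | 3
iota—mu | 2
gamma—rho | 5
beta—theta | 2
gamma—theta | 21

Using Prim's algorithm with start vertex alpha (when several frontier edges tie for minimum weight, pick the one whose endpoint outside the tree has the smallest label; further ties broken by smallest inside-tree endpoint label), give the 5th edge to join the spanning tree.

gamma-rho

Grow the tree from alpha using Prim:
Step 1: cheapest edge leaving the tree is alpha—mu (12); add mu.
Step 2: cheapest edge leaving the tree is iota—mu (2); add iota.
Step 3: cheapest edge leaving the tree is eta—mu (12); add eta.
Step 4: cheapest edge leaving the tree is eta—gamma (7); add gamma.
Step 5: cheapest edge leaving the tree is gamma—rho (5); add rho.
Step 6: cheapest edge leaving the tree is rho—theta (3); add theta.
Step 7: cheapest edge leaving the tree is beta—theta (2); add beta.
The 5th edge added is gamma—rho.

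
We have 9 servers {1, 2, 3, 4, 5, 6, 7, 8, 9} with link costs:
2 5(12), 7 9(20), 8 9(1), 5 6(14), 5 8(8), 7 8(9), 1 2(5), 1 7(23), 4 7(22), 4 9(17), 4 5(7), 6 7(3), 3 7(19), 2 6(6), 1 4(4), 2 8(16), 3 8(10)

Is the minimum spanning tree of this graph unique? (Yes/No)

Sort edges by weight, then run Kruskal:
8 9 (1): add — endpoints in different components.
6 7 (3): add — endpoints in different components.
1 4 (4): add — endpoints in different components.
1 2 (5): add — endpoints in different components.
2 6 (6): add — endpoints in different components.
4 5 (7): add — endpoints in different components.
5 8 (8): add — endpoints in different components.
7 8 (9): skip — 7 and 8 already connected.
3 8 (10): add — endpoints in different components.
Every non-tree edge has weight strictly greater than the heaviest edge on the tree path between its endpoints, so the MST is unique.

Yes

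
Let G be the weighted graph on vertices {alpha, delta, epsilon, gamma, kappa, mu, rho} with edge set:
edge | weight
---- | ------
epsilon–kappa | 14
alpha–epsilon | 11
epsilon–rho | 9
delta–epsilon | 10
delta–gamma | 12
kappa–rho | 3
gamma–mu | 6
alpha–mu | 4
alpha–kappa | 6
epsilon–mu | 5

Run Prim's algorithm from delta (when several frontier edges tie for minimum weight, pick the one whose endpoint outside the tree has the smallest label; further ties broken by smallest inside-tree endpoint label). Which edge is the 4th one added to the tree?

Prim, starting at delta.
Step 1: cheapest edge leaving the tree is delta–epsilon (10); add epsilon.
Step 2: cheapest edge leaving the tree is epsilon–mu (5); add mu.
Step 3: cheapest edge leaving the tree is alpha–mu (4); add alpha.
Step 4: cheapest edge leaving the tree is gamma–mu (6); add gamma.
Step 5: cheapest edge leaving the tree is alpha–kappa (6); add kappa.
Step 6: cheapest edge leaving the tree is kappa–rho (3); add rho.
The 4th edge added is gamma–mu.

gamma-mu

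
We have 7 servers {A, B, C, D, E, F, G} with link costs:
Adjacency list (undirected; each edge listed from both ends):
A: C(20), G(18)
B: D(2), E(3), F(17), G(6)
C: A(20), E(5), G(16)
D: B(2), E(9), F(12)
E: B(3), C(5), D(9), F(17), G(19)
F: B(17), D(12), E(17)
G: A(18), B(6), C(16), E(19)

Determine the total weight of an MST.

46

Kruskal: consider edges lightest-first.
B D (2): add. Components now {A} {B,D} {C} {E} {F} {G}
B E (3): add. Components now {A} {B,D,E} {C} {F} {G}
C E (5): add. Components now {A} {B,C,D,E} {F} {G}
B G (6): add. Components now {A} {B,C,D,E,G} {F}
D E (9): skip — D and E already connected.
D F (12): add. Components now {A} {B,C,D,E,F,G}
C G (16): skip — C and G already connected.
B F (17): skip — B and F already connected.
E F (17): skip — E and F already connected.
A G (18): add. Components now {A,B,C,D,E,F,G}
MST edges: B D, B E, C E, B G, D F, A G; total weight 2+3+5+6+12+18 = 46.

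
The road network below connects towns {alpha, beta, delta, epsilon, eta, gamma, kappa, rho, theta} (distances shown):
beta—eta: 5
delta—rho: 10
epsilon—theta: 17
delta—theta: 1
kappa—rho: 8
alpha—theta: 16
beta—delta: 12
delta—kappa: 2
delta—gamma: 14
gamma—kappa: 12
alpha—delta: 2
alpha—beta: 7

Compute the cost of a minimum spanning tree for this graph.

Grow the tree from theta using Prim:
Step 1: cheapest edge leaving the tree is delta—theta (1); add delta.
Step 2: cheapest edge leaving the tree is alpha—delta (2); add alpha.
Step 3: cheapest edge leaving the tree is delta—kappa (2); add kappa.
Step 4: cheapest edge leaving the tree is alpha—beta (7); add beta.
Step 5: cheapest edge leaving the tree is beta—eta (5); add eta.
Step 6: cheapest edge leaving the tree is kappa—rho (8); add rho.
Step 7: cheapest edge leaving the tree is gamma—kappa (12); add gamma.
Step 8: cheapest edge leaving the tree is epsilon—theta (17); add epsilon.
MST edges: delta—theta, alpha—delta, delta—kappa, alpha—beta, beta—eta, kappa—rho, gamma—kappa, epsilon—theta; total weight 1+2+2+7+5+8+12+17 = 54.

54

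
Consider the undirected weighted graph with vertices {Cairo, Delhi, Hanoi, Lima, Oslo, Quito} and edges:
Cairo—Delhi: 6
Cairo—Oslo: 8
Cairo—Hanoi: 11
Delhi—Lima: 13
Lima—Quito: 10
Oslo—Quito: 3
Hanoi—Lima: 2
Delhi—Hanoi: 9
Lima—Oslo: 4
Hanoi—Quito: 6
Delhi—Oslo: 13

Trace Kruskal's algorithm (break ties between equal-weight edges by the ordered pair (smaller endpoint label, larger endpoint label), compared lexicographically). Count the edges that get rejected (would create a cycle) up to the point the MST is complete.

Kruskal: consider edges lightest-first.
Hanoi—Lima (2): add. Components now {Hanoi,Lima} {Cairo} {Oslo} {Quito} {Delhi}
Oslo—Quito (3): add. Components now {Hanoi,Lima} {Cairo} {Oslo,Quito} {Delhi}
Lima—Oslo (4): add. Components now {Hanoi,Lima,Oslo,Quito} {Cairo} {Delhi}
Cairo—Delhi (6): add. Components now {Hanoi,Lima,Oslo,Quito} {Cairo,Delhi}
Hanoi—Quito (6): skip — Quito and Hanoi already connected.
Cairo—Oslo (8): add. Components now {Cairo,Delhi,Hanoi,Lima,Oslo,Quito}
Edges rejected before the tree was complete: 1.

1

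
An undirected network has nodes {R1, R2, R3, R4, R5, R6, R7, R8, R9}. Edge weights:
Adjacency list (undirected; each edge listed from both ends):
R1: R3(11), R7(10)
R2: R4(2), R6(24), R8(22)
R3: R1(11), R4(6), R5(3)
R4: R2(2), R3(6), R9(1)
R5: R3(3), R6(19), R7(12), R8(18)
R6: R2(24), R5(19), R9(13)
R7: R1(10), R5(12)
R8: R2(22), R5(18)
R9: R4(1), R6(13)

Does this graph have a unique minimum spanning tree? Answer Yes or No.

Yes

Sort edges by weight, then run Kruskal:
R4—R9 (1): add — endpoints in different components.
R2—R4 (2): add — endpoints in different components.
R3—R5 (3): add — endpoints in different components.
R3—R4 (6): add — endpoints in different components.
R1—R7 (10): add — endpoints in different components.
R1—R3 (11): add — endpoints in different components.
R5—R7 (12): skip — R5 and R7 already connected.
R6—R9 (13): add — endpoints in different components.
R5—R8 (18): add — endpoints in different components.
Every non-tree edge has weight strictly greater than the heaviest edge on the tree path between its endpoints, so the MST is unique.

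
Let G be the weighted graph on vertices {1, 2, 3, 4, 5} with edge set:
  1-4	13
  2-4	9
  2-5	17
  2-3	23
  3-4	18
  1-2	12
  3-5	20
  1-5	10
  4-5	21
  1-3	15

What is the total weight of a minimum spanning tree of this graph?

Prim's algorithm from 1:
Step 1: cheapest edge leaving the tree is 1-5 (10); add 5.
Step 2: cheapest edge leaving the tree is 1-2 (12); add 2.
Step 3: cheapest edge leaving the tree is 2-4 (9); add 4.
Step 4: cheapest edge leaving the tree is 1-3 (15); add 3.
MST edges: 1-5, 1-2, 2-4, 1-3; total weight 10+12+9+15 = 46.

46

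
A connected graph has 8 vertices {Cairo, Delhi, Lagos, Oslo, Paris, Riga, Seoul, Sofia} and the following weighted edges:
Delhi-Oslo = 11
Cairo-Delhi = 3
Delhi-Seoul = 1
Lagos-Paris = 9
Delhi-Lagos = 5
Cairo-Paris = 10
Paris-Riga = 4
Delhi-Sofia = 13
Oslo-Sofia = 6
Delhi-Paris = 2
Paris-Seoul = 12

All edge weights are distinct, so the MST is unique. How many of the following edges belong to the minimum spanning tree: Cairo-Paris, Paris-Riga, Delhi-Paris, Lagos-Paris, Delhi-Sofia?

2

Kruskal: consider edges lightest-first.
Delhi-Seoul (1): add — endpoints in different components.
Delhi-Paris (2): add — endpoints in different components.
Cairo-Delhi (3): add — endpoints in different components.
Paris-Riga (4): add — endpoints in different components.
Delhi-Lagos (5): add — endpoints in different components.
Oslo-Sofia (6): add — endpoints in different components.
Lagos-Paris (9): skip — Paris and Lagos already connected.
Cairo-Paris (10): skip — Paris and Cairo already connected.
Delhi-Oslo (11): add — endpoints in different components.
MST edge set: {Delhi-Seoul, Delhi-Paris, Cairo-Delhi, Paris-Riga, Delhi-Lagos, Oslo-Sofia, Delhi-Oslo}.
Of the listed edges, {Paris-Riga, Delhi-Paris} are in the MST → 2.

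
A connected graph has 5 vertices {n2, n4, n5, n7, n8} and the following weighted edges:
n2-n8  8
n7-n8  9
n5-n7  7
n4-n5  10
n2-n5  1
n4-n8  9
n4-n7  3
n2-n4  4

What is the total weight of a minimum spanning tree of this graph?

Kruskal's algorithm — process edges by increasing weight (ties by edge label):
n2-n5 (1): add. Components now {n7} {n8} {n2,n5} {n4}
n4-n7 (3): add. Components now {n4,n7} {n8} {n2,n5}
n2-n4 (4): add. Components now {n2,n4,n5,n7} {n8}
n5-n7 (7): skip — n7 and n5 already connected.
n2-n8 (8): add. Components now {n2,n4,n5,n7,n8}
MST edges: n2-n5, n4-n7, n2-n4, n2-n8; total weight 1+3+4+8 = 16.

16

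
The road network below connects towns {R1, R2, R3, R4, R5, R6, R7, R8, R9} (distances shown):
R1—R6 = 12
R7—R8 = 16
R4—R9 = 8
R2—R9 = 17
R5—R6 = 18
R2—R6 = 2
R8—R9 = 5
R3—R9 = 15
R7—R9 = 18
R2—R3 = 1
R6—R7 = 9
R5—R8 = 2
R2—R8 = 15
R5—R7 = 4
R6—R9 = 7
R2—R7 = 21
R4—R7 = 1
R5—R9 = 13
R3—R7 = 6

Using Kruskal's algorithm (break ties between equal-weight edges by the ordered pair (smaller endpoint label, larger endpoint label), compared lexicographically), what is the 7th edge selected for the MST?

Sort edges by weight, then run Kruskal:
R2—R3 (1): add — endpoints in different components.
R4—R7 (1): add — endpoints in different components.
R2—R6 (2): add — endpoints in different components.
R5—R8 (2): add — endpoints in different components.
R5—R7 (4): add — endpoints in different components.
R8—R9 (5): add — endpoints in different components.
R3—R7 (6): add — endpoints in different components.
R6—R9 (7): skip — R9 and R6 already connected.
R4—R9 (8): skip — R4 and R9 already connected.
R6—R7 (9): skip — R6 and R7 already connected.
R1—R6 (12): add — endpoints in different components.
The 7th edge added is R3—R7.

R3-R7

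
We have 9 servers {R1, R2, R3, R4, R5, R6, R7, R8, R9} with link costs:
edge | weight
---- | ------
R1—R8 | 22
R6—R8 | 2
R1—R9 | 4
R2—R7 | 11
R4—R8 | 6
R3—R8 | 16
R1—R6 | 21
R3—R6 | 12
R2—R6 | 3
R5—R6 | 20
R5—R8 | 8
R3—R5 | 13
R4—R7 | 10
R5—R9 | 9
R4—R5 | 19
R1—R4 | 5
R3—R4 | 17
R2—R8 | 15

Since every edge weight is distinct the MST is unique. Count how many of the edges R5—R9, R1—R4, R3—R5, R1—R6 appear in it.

1

Kruskal's algorithm — process edges by increasing weight (ties by edge label):
R6—R8 (2): add — endpoints in different components.
R2—R6 (3): add — endpoints in different components.
R1—R9 (4): add — endpoints in different components.
R1—R4 (5): add — endpoints in different components.
R4—R8 (6): add — endpoints in different components.
R5—R8 (8): add — endpoints in different components.
R5—R9 (9): skip — R9 and R5 already connected.
R4—R7 (10): add — endpoints in different components.
R2—R7 (11): skip — R2 and R7 already connected.
R3—R6 (12): add — endpoints in different components.
MST edge set: {R6—R8, R2—R6, R1—R9, R1—R4, R4—R8, R5—R8, R4—R7, R3—R6}.
Of the listed edges, {R1—R4} are in the MST → 1.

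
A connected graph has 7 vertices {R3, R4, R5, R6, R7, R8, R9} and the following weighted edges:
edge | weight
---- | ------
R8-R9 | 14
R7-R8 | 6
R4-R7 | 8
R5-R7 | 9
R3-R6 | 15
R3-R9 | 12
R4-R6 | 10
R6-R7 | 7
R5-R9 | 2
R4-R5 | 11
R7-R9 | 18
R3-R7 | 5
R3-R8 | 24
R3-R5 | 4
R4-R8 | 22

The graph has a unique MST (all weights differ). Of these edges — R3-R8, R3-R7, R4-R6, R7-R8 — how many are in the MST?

Sort edges by weight, then run Kruskal:
R5-R9 (2): add. Components now {R6} {R8} {R5,R9} {R3} {R7} {R4}
R3-R5 (4): add. Components now {R6} {R8} {R3,R5,R9} {R7} {R4}
R3-R7 (5): add. Components now {R6} {R8} {R3,R5,R7,R9} {R4}
R7-R8 (6): add. Components now {R6} {R3,R5,R7,R8,R9} {R4}
R6-R7 (7): add. Components now {R3,R5,R6,R7,R8,R9} {R4}
R4-R7 (8): add. Components now {R3,R4,R5,R6,R7,R8,R9}
MST edge set: {R5-R9, R3-R5, R3-R7, R7-R8, R6-R7, R4-R7}.
Of the listed edges, {R3-R7, R7-R8} are in the MST → 2.

2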